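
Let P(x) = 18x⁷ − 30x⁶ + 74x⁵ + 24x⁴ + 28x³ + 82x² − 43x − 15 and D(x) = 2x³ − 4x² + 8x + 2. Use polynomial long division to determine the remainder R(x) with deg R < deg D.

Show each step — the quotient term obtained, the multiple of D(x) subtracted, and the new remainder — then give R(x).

R(x) = 3x − 1

Step 1: lead(18x⁷ − 30x⁶ + 74x⁵ + 24x⁴ + 28x³ + 82x² − 43x − 15) ÷ lead(D) = 18x⁷ ÷ 2x³ = 9x⁴. Subtract (9x⁴)·D = 18x⁷ − 36x⁶ + 72x⁵ + 18x⁴. Remainder: 6x⁶ + 2x⁵ + 6x⁴ + 28x³ + 82x² − 43x − 15.
Step 2: lead(6x⁶ + 2x⁵ + 6x⁴ + 28x³ + 82x² − 43x − 15) ÷ lead(D) = 6x⁶ ÷ 2x³ = 3x³. Subtract (3x³)·D = 6x⁶ − 12x⁵ + 24x⁴ + 6x³. Remainder: 14x⁵ − 18x⁴ + 22x³ + 82x² − 43x − 15.
Step 3: lead(14x⁵ − 18x⁴ + 22x³ + 82x² − 43x − 15) ÷ lead(D) = 14x⁵ ÷ 2x³ = 7x². Subtract (7x²)·D = 14x⁵ − 28x⁴ + 56x³ + 14x². Remainder: 10x⁴ − 34x³ + 68x² − 43x − 15.
Step 4: lead(10x⁴ − 34x³ + 68x² − 43x − 15) ÷ lead(D) = 10x⁴ ÷ 2x³ = 5x. Subtract (5x)·D = 10x⁴ − 20x³ + 40x² + 10x. Remainder: −14x³ + 28x² − 53x − 15.
Step 5: lead(−14x³ + 28x² − 53x − 15) ÷ lead(D) = −14x³ ÷ 2x³ = −7. Subtract (−7)·D = −14x³ + 28x² − 56x − 14. Remainder: 3x − 1.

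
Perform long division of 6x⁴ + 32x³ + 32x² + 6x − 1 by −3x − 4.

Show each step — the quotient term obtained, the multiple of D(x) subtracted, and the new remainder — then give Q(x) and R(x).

Step 1: lead(6x⁴ + 32x³ + 32x² + 6x − 1) ÷ lead(D) = 6x⁴ ÷ −3x = −2x³. Subtract (−2x³)·D = 6x⁴ + 8x³. Remainder: 24x³ + 32x² + 6x − 1.
Step 2: lead(24x³ + 32x² + 6x − 1) ÷ lead(D) = 24x³ ÷ −3x = −8x². Subtract (−8x²)·D = 24x³ + 32x². Remainder: 6x − 1.
Step 3: lead(6x − 1) ÷ lead(D) = 6x ÷ −3x = −2. Subtract (−2)·D = 6x + 8. Remainder: −9.

Q(x) = −2x³ − 8x² − 2; R(x) = −9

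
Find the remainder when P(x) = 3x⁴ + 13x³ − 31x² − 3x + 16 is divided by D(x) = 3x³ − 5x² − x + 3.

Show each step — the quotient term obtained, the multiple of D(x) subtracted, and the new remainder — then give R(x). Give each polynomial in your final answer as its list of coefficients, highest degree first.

Step 1: lead(3x⁴ + 13x³ − 31x² − 3x + 16) ÷ lead(D) = 3x⁴ ÷ 3x³ = x. Subtract (x)·D = 3x⁴ − 5x³ − x² + 3x. Remainder: 18x³ − 30x² − 6x + 16.
Step 2: lead(18x³ − 30x² − 6x + 16) ÷ lead(D) = 18x³ ÷ 3x³ = 6. Subtract (6)·D = 18x³ − 30x² − 6x + 18. Remainder: −2.

R = [-2]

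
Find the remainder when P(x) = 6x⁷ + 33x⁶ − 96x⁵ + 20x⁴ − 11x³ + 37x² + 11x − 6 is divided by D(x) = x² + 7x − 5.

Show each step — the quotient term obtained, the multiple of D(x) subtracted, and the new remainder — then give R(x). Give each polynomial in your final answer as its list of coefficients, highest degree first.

Step 1: lead(6x⁷ + 33x⁶ − 96x⁵ + 20x⁴ − 11x³ + 37x² + 11x − 6) ÷ lead(D) = 6x⁷ ÷ x² = 6x⁵. Subtract (6x⁵)·D = 6x⁷ + 42x⁶ − 30x⁵. Remainder: −9x⁶ − 66x⁵ + 20x⁴ − 11x³ + 37x² + 11x − 6.
Step 2: lead(−9x⁶ − 66x⁵ + 20x⁴ − 11x³ + 37x² + 11x − 6) ÷ lead(D) = −9x⁶ ÷ x² = −9x⁴. Subtract (−9x⁴)·D = −9x⁶ − 63x⁵ + 45x⁴. Remainder: −3x⁵ − 25x⁴ − 11x³ + 37x² + 11x − 6.
Step 3: lead(−3x⁵ − 25x⁴ − 11x³ + 37x² + 11x − 6) ÷ lead(D) = −3x⁵ ÷ x² = −3x³. Subtract (−3x³)·D = −3x⁵ − 21x⁴ + 15x³. Remainder: −4x⁴ − 26x³ + 37x² + 11x − 6.
Step 4: lead(−4x⁴ − 26x³ + 37x² + 11x − 6) ÷ lead(D) = −4x⁴ ÷ x² = −4x². Subtract (−4x²)·D = −4x⁴ − 28x³ + 20x². Remainder: 2x³ + 17x² + 11x − 6.
Step 5: lead(2x³ + 17x² + 11x − 6) ÷ lead(D) = 2x³ ÷ x² = 2x. Subtract (2x)·D = 2x³ + 14x² − 10x. Remainder: 3x² + 21x − 6.
Step 6: lead(3x² + 21x − 6) ÷ lead(D) = 3x² ÷ x² = 3. Subtract (3)·D = 3x² + 21x − 15. Remainder: 9.

R = [9]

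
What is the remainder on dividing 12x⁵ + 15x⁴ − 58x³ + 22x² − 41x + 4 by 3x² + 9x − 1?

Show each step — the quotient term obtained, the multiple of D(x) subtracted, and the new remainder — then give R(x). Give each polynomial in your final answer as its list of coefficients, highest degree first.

Step 1: lead(12x⁵ + 15x⁴ − 58x³ + 22x² − 41x + 4) ÷ lead(D) = 12x⁵ ÷ 3x² = 4x³. Subtract (4x³)·D = 12x⁵ + 36x⁴ − 4x³. Remainder: −21x⁴ − 54x³ + 22x² − 41x + 4.
Step 2: lead(−21x⁴ − 54x³ + 22x² − 41x + 4) ÷ lead(D) = −21x⁴ ÷ 3x² = −7x². Subtract (−7x²)·D = −21x⁴ − 63x³ + 7x². Remainder: 9x³ + 15x² − 41x + 4.
Step 3: lead(9x³ + 15x² − 41x + 4) ÷ lead(D) = 9x³ ÷ 3x² = 3x. Subtract (3x)·D = 9x³ + 27x² − 3x. Remainder: −12x² − 38x + 4.
Step 4: lead(−12x² − 38x + 4) ÷ lead(D) = −12x² ÷ 3x² = −4. Subtract (−4)·D = −12x² − 36x + 4. Remainder: −2x.

R = [-2, 0]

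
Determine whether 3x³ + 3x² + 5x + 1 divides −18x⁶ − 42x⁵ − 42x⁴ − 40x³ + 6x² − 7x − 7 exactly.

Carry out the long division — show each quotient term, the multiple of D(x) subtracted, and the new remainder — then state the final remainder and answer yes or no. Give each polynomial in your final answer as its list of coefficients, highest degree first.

R = [-1, -5], so D(x) is not a factor of P(x). no

Step 1: lead(−18x⁶ − 42x⁵ − 42x⁴ − 40x³ + 6x² − 7x − 7) ÷ lead(D) = −18x⁶ ÷ 3x³ = −6x³. Subtract (−6x³)·D = −18x⁶ − 18x⁵ − 30x⁴ − 6x³. Remainder: −24x⁵ − 12x⁴ − 34x³ + 6x² − 7x − 7.
Step 2: lead(−24x⁵ − 12x⁴ − 34x³ + 6x² − 7x − 7) ÷ lead(D) = −24x⁵ ÷ 3x³ = −8x². Subtract (−8x²)·D = −24x⁵ − 24x⁴ − 40x³ − 8x². Remainder: 12x⁴ + 6x³ + 14x² − 7x − 7.
Step 3: lead(12x⁴ + 6x³ + 14x² − 7x − 7) ÷ lead(D) = 12x⁴ ÷ 3x³ = 4x. Subtract (4x)·D = 12x⁴ + 12x³ + 20x² + 4x. Remainder: −6x³ − 6x² − 11x − 7.
Step 4: lead(−6x³ − 6x² − 11x − 7) ÷ lead(D) = −6x³ ÷ 3x³ = −2. Subtract (−2)·D = −6x³ − 6x² − 10x − 2. Remainder: −x − 5.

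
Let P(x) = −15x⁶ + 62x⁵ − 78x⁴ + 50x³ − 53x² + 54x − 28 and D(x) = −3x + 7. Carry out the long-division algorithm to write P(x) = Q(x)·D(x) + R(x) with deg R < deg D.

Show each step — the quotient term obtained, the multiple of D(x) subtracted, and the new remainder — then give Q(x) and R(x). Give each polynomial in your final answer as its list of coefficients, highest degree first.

Step 1: lead(−15x⁶ + 62x⁵ − 78x⁴ + 50x³ − 53x² + 54x − 28) ÷ lead(D) = −15x⁶ ÷ −3x = 5x⁵. Subtract (5x⁵)·D = −15x⁶ + 35x⁵. Remainder: 27x⁵ − 78x⁴ + 50x³ − 53x² + 54x − 28.
Step 2: lead(27x⁵ − 78x⁴ + 50x³ − 53x² + 54x − 28) ÷ lead(D) = 27x⁵ ÷ −3x = −9x⁴. Subtract (−9x⁴)·D = 27x⁵ − 63x⁴. Remainder: −15x⁴ + 50x³ − 53x² + 54x − 28.
Step 3: lead(−15x⁴ + 50x³ − 53x² + 54x − 28) ÷ lead(D) = −15x⁴ ÷ −3x = 5x³. Subtract (5x³)·D = −15x⁴ + 35x³. Remainder: 15x³ − 53x² + 54x − 28.
Step 4: lead(15x³ − 53x² + 54x − 28) ÷ lead(D) = 15x³ ÷ −3x = −5x². Subtract (−5x²)·D = 15x³ − 35x². Remainder: −18x² + 54x − 28.
Step 5: lead(−18x² + 54x − 28) ÷ lead(D) = −18x² ÷ −3x = 6x. Subtract (6x)·D = −18x² + 42x. Remainder: 12x − 28.
Step 6: lead(12x − 28) ÷ lead(D) = 12x ÷ −3x = −4. Subtract (−4)·D = 12x − 28. Remainder: 0.

Q = [5, -9, 5, -5, 6, -4]; R = [0]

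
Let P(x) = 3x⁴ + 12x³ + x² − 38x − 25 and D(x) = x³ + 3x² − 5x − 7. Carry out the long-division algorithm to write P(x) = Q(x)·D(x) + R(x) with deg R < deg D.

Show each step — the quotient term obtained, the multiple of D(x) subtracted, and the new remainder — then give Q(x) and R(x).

Step 1: lead(3x⁴ + 12x³ + x² − 38x − 25) ÷ lead(D) = 3x⁴ ÷ x³ = 3x. Subtract (3x)·D = 3x⁴ + 9x³ − 15x² − 21x. Remainder: 3x³ + 16x² − 17x − 25.
Step 2: lead(3x³ + 16x² − 17x − 25) ÷ lead(D) = 3x³ ÷ x³ = 3. Subtract (3)·D = 3x³ + 9x² − 15x − 21. Remainder: 7x² − 2x − 4.

Q(x) = 3x + 3; R(x) = 7x² − 2x − 4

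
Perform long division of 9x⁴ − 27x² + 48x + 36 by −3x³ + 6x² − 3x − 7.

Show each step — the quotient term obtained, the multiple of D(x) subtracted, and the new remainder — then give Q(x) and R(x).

Step 1: lead(9x⁴ − 27x² + 48x + 36) ÷ lead(D) = 9x⁴ ÷ −3x³ = −3x. Subtract (−3x)·D = 9x⁴ − 18x³ + 9x² + 21x. Remainder: 18x³ − 36x² + 27x + 36.
Step 2: lead(18x³ − 36x² + 27x + 36) ÷ lead(D) = 18x³ ÷ −3x³ = −6. Subtract (−6)·D = 18x³ − 36x² + 18x + 42. Remainder: 9x − 6.

Q(x) = −3x − 6; R(x) = 9x − 6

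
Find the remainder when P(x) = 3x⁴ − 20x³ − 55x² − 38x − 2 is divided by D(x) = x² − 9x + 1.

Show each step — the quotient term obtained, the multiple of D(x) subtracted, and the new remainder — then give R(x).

Step 1: lead(3x⁴ − 20x³ − 55x² − 38x − 2) ÷ lead(D) = 3x⁴ ÷ x² = 3x². Subtract (3x²)·D = 3x⁴ − 27x³ + 3x². Remainder: 7x³ − 58x² − 38x − 2.
Step 2: lead(7x³ − 58x² − 38x − 2) ÷ lead(D) = 7x³ ÷ x² = 7x. Subtract (7x)·D = 7x³ − 63x² + 7x. Remainder: 5x² − 45x − 2.
Step 3: lead(5x² − 45x − 2) ÷ lead(D) = 5x² ÷ x² = 5. Subtract (5)·D = 5x² − 45x + 5. Remainder: −7.

R(x) = −7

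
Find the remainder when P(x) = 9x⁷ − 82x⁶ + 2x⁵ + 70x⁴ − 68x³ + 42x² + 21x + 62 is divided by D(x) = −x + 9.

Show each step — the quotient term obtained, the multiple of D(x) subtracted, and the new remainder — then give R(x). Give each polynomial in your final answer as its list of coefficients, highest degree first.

Step 1: lead(9x⁷ − 82x⁶ + 2x⁵ + 70x⁴ − 68x³ + 42x² + 21x + 62) ÷ lead(D) = 9x⁷ ÷ −x = −9x⁶. Subtract (−9x⁶)·D = 9x⁷ − 81x⁶. Remainder: −x⁶ + 2x⁵ + 70x⁴ − 68x³ + 42x² + 21x + 62.
Step 2: lead(−x⁶ + 2x⁵ + 70x⁴ − 68x³ + 42x² + 21x + 62) ÷ lead(D) = −x⁶ ÷ −x = x⁵. Subtract (x⁵)·D = −x⁶ + 9x⁵. Remainder: −7x⁵ + 70x⁴ − 68x³ + 42x² + 21x + 62.
Step 3: lead(−7x⁵ + 70x⁴ − 68x³ + 42x² + 21x + 62) ÷ lead(D) = −7x⁵ ÷ −x = 7x⁴. Subtract (7x⁴)·D = −7x⁵ + 63x⁴. Remainder: 7x⁴ − 68x³ + 42x² + 21x + 62.
Step 4: lead(7x⁴ − 68x³ + 42x² + 21x + 62) ÷ lead(D) = 7x⁴ ÷ −x = −7x³. Subtract (−7x³)·D = 7x⁴ − 63x³. Remainder: −5x³ + 42x² + 21x + 62.
Step 5: lead(−5x³ + 42x² + 21x + 62) ÷ lead(D) = −5x³ ÷ −x = 5x². Subtract (5x²)·D = −5x³ + 45x². Remainder: −3x² + 21x + 62.
Step 6: lead(−3x² + 21x + 62) ÷ lead(D) = −3x² ÷ −x = 3x. Subtract (3x)·D = −3x² + 27x. Remainder: −6x + 62.
Step 7: lead(−6x + 62) ÷ lead(D) = −6x ÷ −x = 6. Subtract (6)·D = −6x + 54. Remainder: 8.

R = [8]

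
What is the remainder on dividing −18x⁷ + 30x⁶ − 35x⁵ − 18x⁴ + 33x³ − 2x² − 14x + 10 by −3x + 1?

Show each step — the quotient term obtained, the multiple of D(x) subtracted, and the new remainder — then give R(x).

R(x) = 6

Step 1: lead(−18x⁷ + 30x⁶ − 35x⁵ − 18x⁴ + 33x³ − 2x² − 14x + 10) ÷ lead(D) = −18x⁷ ÷ −3x = 6x⁶. Subtract (6x⁶)·D = −18x⁷ + 6x⁶. Remainder: 24x⁶ − 35x⁵ − 18x⁴ + 33x³ − 2x² − 14x + 10.
Step 2: lead(24x⁶ − 35x⁵ − 18x⁴ + 33x³ − 2x² − 14x + 10) ÷ lead(D) = 24x⁶ ÷ −3x = −8x⁵. Subtract (−8x⁵)·D = 24x⁶ − 8x⁵. Remainder: −27x⁵ − 18x⁴ + 33x³ − 2x² − 14x + 10.
Step 3: lead(−27x⁵ − 18x⁴ + 33x³ − 2x² − 14x + 10) ÷ lead(D) = −27x⁵ ÷ −3x = 9x⁴. Subtract (9x⁴)·D = −27x⁵ + 9x⁴. Remainder: −27x⁴ + 33x³ − 2x² − 14x + 10.
Step 4: lead(−27x⁴ + 33x³ − 2x² − 14x + 10) ÷ lead(D) = −27x⁴ ÷ −3x = 9x³. Subtract (9x³)·D = −27x⁴ + 9x³. Remainder: 24x³ − 2x² − 14x + 10.
Step 5: lead(24x³ − 2x² − 14x + 10) ÷ lead(D) = 24x³ ÷ −3x = −8x². Subtract (−8x²)·D = 24x³ − 8x². Remainder: 6x² − 14x + 10.
Step 6: lead(6x² − 14x + 10) ÷ lead(D) = 6x² ÷ −3x = −2x. Subtract (−2x)·D = 6x² − 2x. Remainder: −12x + 10.
Step 7: lead(−12x + 10) ÷ lead(D) = −12x ÷ −3x = 4. Subtract (4)·D = −12x + 4. Remainder: 6.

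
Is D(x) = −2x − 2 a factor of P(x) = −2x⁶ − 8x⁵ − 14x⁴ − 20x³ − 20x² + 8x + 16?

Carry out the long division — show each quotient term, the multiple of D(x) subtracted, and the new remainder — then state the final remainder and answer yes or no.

R(x) = 0, so D(x) is a factor of P(x). yes

Step 1: lead(−2x⁶ − 8x⁵ − 14x⁴ − 20x³ − 20x² + 8x + 16) ÷ lead(D) = −2x⁶ ÷ −2x = x⁵. Subtract (x⁵)·D = −2x⁶ − 2x⁵. Remainder: −6x⁵ − 14x⁴ − 20x³ − 20x² + 8x + 16.
Step 2: lead(−6x⁵ − 14x⁴ − 20x³ − 20x² + 8x + 16) ÷ lead(D) = −6x⁵ ÷ −2x = 3x⁴. Subtract (3x⁴)·D = −6x⁵ − 6x⁴. Remainder: −8x⁴ − 20x³ − 20x² + 8x + 16.
Step 3: lead(−8x⁴ − 20x³ − 20x² + 8x + 16) ÷ lead(D) = −8x⁴ ÷ −2x = 4x³. Subtract (4x³)·D = −8x⁴ − 8x³. Remainder: −12x³ − 20x² + 8x + 16.
Step 4: lead(−12x³ − 20x² + 8x + 16) ÷ lead(D) = −12x³ ÷ −2x = 6x². Subtract (6x²)·D = −12x³ − 12x². Remainder: −8x² + 8x + 16.
Step 5: lead(−8x² + 8x + 16) ÷ lead(D) = −8x² ÷ −2x = 4x. Subtract (4x)·D = −8x² − 8x. Remainder: 16x + 16.
Step 6: lead(16x + 16) ÷ lead(D) = 16x ÷ −2x = −8. Subtract (−8)·D = 16x + 16. Remainder: 0.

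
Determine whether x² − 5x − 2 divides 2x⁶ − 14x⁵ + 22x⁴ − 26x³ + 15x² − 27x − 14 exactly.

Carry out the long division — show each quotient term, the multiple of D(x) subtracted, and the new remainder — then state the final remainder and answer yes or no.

Step 1: lead(2x⁶ − 14x⁵ + 22x⁴ − 26x³ + 15x² − 27x − 14) ÷ lead(D) = 2x⁶ ÷ x² = 2x⁴. Subtract (2x⁴)·D = 2x⁶ − 10x⁵ − 4x⁴. Remainder: −4x⁵ + 26x⁴ − 26x³ + 15x² − 27x − 14.
Step 2: lead(−4x⁵ + 26x⁴ − 26x³ + 15x² − 27x − 14) ÷ lead(D) = −4x⁵ ÷ x² = −4x³. Subtract (−4x³)·D = −4x⁵ + 20x⁴ + 8x³. Remainder: 6x⁴ − 34x³ + 15x² − 27x − 14.
Step 3: lead(6x⁴ − 34x³ + 15x² − 27x − 14) ÷ lead(D) = 6x⁴ ÷ x² = 6x². Subtract (6x²)·D = 6x⁴ − 30x³ − 12x². Remainder: −4x³ + 27x² − 27x − 14.
Step 4: lead(−4x³ + 27x² − 27x − 14) ÷ lead(D) = −4x³ ÷ x² = −4x. Subtract (−4x)·D = −4x³ + 20x² + 8x. Remainder: 7x² − 35x − 14.
Step 5: lead(7x² − 35x − 14) ÷ lead(D) = 7x² ÷ x² = 7. Subtract (7)·D = 7x² − 35x − 14. Remainder: 0.

R(x) = 0, so D(x) is a factor of P(x). yes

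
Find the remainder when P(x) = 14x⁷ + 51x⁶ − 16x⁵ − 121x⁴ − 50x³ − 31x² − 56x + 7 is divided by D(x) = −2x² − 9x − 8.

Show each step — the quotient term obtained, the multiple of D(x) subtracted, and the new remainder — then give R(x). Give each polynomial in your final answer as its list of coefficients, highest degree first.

R = [7]

Step 1: lead(14x⁷ + 51x⁶ − 16x⁵ − 121x⁴ − 50x³ − 31x² − 56x + 7) ÷ lead(D) = 14x⁷ ÷ −2x² = −7x⁵. Subtract (−7x⁵)·D = 14x⁷ + 63x⁶ + 56x⁵. Remainder: −12x⁶ − 72x⁵ − 121x⁴ − 50x³ − 31x² − 56x + 7.
Step 2: lead(−12x⁶ − 72x⁵ − 121x⁴ − 50x³ − 31x² − 56x + 7) ÷ lead(D) = −12x⁶ ÷ −2x² = 6x⁴. Subtract (6x⁴)·D = −12x⁶ − 54x⁵ − 48x⁴. Remainder: −18x⁵ − 73x⁴ − 50x³ − 31x² − 56x + 7.
Step 3: lead(−18x⁵ − 73x⁴ − 50x³ − 31x² − 56x + 7) ÷ lead(D) = −18x⁵ ÷ −2x² = 9x³. Subtract (9x³)·D = −18x⁵ − 81x⁴ − 72x³. Remainder: 8x⁴ + 22x³ − 31x² − 56x + 7.
Step 4: lead(8x⁴ + 22x³ − 31x² − 56x + 7) ÷ lead(D) = 8x⁴ ÷ −2x² = −4x². Subtract (−4x²)·D = 8x⁴ + 36x³ + 32x². Remainder: −14x³ − 63x² − 56x + 7.
Step 5: lead(−14x³ − 63x² − 56x + 7) ÷ lead(D) = −14x³ ÷ −2x² = 7x. Subtract (7x)·D = −14x³ − 63x² − 56x. Remainder: 7.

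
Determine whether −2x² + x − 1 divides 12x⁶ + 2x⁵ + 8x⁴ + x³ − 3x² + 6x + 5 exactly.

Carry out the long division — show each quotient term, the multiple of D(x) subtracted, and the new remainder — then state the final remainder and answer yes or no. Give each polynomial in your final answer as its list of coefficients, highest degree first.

Step 1: lead(12x⁶ + 2x⁵ + 8x⁴ + x³ − 3x² + 6x + 5) ÷ lead(D) = 12x⁶ ÷ −2x² = −6x⁴. Subtract (−6x⁴)·D = 12x⁶ − 6x⁵ + 6x⁴. Remainder: 8x⁵ + 2x⁴ + x³ − 3x² + 6x + 5.
Step 2: lead(8x⁵ + 2x⁴ + x³ − 3x² + 6x + 5) ÷ lead(D) = 8x⁵ ÷ −2x² = −4x³. Subtract (−4x³)·D = 8x⁵ − 4x⁴ + 4x³. Remainder: 6x⁴ − 3x³ − 3x² + 6x + 5.
Step 3: lead(6x⁴ − 3x³ − 3x² + 6x + 5) ÷ lead(D) = 6x⁴ ÷ −2x² = −3x². Subtract (−3x²)·D = 6x⁴ − 3x³ + 3x². Remainder: −6x² + 6x + 5.
Step 4: lead(−6x² + 6x + 5) ÷ lead(D) = −6x² ÷ −2x² = 3. Subtract (3)·D = −6x² + 3x − 3. Remainder: 3x + 8.

R = [3, 8], so D(x) is not a factor of P(x). no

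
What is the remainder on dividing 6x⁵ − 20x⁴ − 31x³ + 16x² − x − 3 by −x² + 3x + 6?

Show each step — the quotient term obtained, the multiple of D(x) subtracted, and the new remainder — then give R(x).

R(x) = −4x + 3

Step 1: lead(6x⁵ − 20x⁴ − 31x³ + 16x² − x − 3) ÷ lead(D) = 6x⁵ ÷ −x² = −6x³. Subtract (−6x³)·D = 6x⁵ − 18x⁴ − 36x³. Remainder: −2x⁴ + 5x³ + 16x² − x − 3.
Step 2: lead(−2x⁴ + 5x³ + 16x² − x − 3) ÷ lead(D) = −2x⁴ ÷ −x² = 2x². Subtract (2x²)·D = −2x⁴ + 6x³ + 12x². Remainder: −x³ + 4x² − x − 3.
Step 3: lead(−x³ + 4x² − x − 3) ÷ lead(D) = −x³ ÷ −x² = x. Subtract (x)·D = −x³ + 3x² + 6x. Remainder: x² − 7x − 3.
Step 4: lead(x² − 7x − 3) ÷ lead(D) = x² ÷ −x² = −1. Subtract (−1)·D = x² − 3x − 6. Remainder: −4x + 3.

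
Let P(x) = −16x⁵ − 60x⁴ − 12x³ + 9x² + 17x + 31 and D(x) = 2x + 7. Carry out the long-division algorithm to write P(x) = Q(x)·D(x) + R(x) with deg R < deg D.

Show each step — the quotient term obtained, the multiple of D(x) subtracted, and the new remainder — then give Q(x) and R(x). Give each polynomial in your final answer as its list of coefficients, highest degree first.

Step 1: lead(−16x⁵ − 60x⁴ − 12x³ + 9x² + 17x + 31) ÷ lead(D) = −16x⁵ ÷ 2x = −8x⁴. Subtract (−8x⁴)·D = −16x⁵ − 56x⁴. Remainder: −4x⁴ − 12x³ + 9x² + 17x + 31.
Step 2: lead(−4x⁴ − 12x³ + 9x² + 17x + 31) ÷ lead(D) = −4x⁴ ÷ 2x = −2x³. Subtract (−2x³)·D = −4x⁴ − 14x³. Remainder: 2x³ + 9x² + 17x + 31.
Step 3: lead(2x³ + 9x² + 17x + 31) ÷ lead(D) = 2x³ ÷ 2x = x². Subtract (x²)·D = 2x³ + 7x². Remainder: 2x² + 17x + 31.
Step 4: lead(2x² + 17x + 31) ÷ lead(D) = 2x² ÷ 2x = x. Subtract (x)·D = 2x² + 7x. Remainder: 10x + 31.
Step 5: lead(10x + 31) ÷ lead(D) = 10x ÷ 2x = 5. Subtract (5)·D = 10x + 35. Remainder: −4.

Q = [-8, -2, 1, 1, 5]; R = [-4]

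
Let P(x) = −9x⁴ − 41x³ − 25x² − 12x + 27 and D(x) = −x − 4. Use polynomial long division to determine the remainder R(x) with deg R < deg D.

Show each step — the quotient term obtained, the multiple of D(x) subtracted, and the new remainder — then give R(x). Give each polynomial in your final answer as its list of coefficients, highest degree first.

Step 1: lead(−9x⁴ − 41x³ − 25x² − 12x + 27) ÷ lead(D) = −9x⁴ ÷ −x = 9x³. Subtract (9x³)·D = −9x⁴ − 36x³. Remainder: −5x³ − 25x² − 12x + 27.
Step 2: lead(−5x³ − 25x² − 12x + 27) ÷ lead(D) = −5x³ ÷ −x = 5x². Subtract (5x²)·D = −5x³ − 20x². Remainder: −5x² − 12x + 27.
Step 3: lead(−5x² − 12x + 27) ÷ lead(D) = −5x² ÷ −x = 5x. Subtract (5x)·D = −5x² − 20x. Remainder: 8x + 27.
Step 4: lead(8x + 27) ÷ lead(D) = 8x ÷ −x = −8. Subtract (−8)·D = 8x + 32. Remainder: −5.

R = [-5]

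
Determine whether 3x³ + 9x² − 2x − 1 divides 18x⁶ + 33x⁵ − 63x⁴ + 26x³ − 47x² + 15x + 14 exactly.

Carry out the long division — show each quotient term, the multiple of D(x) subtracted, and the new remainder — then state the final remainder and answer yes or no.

Step 1: lead(18x⁶ + 33x⁵ − 63x⁴ + 26x³ − 47x² + 15x + 14) ÷ lead(D) = 18x⁶ ÷ 3x³ = 6x³. Subtract (6x³)·D = 18x⁶ + 54x⁵ − 12x⁴ − 6x³. Remainder: −21x⁵ − 51x⁴ + 32x³ − 47x² + 15x + 14.
Step 2: lead(−21x⁵ − 51x⁴ + 32x³ − 47x² + 15x + 14) ÷ lead(D) = −21x⁵ ÷ 3x³ = −7x². Subtract (−7x²)·D = −21x⁵ − 63x⁴ + 14x³ + 7x². Remainder: 12x⁴ + 18x³ − 54x² + 15x + 14.
Step 3: lead(12x⁴ + 18x³ − 54x² + 15x + 14) ÷ lead(D) = 12x⁴ ÷ 3x³ = 4x. Subtract (4x)·D = 12x⁴ + 36x³ − 8x² − 4x. Remainder: −18x³ − 46x² + 19x + 14.
Step 4: lead(−18x³ − 46x² + 19x + 14) ÷ lead(D) = −18x³ ÷ 3x³ = −6. Subtract (−6)·D = −18x³ − 54x² + 12x + 6. Remainder: 8x² + 7x + 8.

R(x) = 8x² + 7x + 8, so D(x) is not a factor of P(x). no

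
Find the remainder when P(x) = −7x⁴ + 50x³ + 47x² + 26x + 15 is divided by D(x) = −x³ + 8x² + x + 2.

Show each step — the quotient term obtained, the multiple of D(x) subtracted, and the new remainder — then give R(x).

R(x) = −8x² + 6x + 3

Step 1: lead(−7x⁴ + 50x³ + 47x² + 26x + 15) ÷ lead(D) = −7x⁴ ÷ −x³ = 7x. Subtract (7x)·D = −7x⁴ + 56x³ + 7x² + 14x. Remainder: −6x³ + 40x² + 12x + 15.
Step 2: lead(−6x³ + 40x² + 12x + 15) ÷ lead(D) = −6x³ ÷ −x³ = 6. Subtract (6)·D = −6x³ + 48x² + 6x + 12. Remainder: −8x² + 6x + 3.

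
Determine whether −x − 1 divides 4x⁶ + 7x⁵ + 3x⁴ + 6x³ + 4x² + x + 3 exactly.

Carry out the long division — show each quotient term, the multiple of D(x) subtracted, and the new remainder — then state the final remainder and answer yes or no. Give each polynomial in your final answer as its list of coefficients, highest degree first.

R = [0], so D(x) is a factor of P(x). yes

Step 1: lead(4x⁶ + 7x⁵ + 3x⁴ + 6x³ + 4x² + x + 3) ÷ lead(D) = 4x⁶ ÷ −x = −4x⁵. Subtract (−4x⁵)·D = 4x⁶ + 4x⁵. Remainder: 3x⁵ + 3x⁴ + 6x³ + 4x² + x + 3.
Step 2: lead(3x⁵ + 3x⁴ + 6x³ + 4x² + x + 3) ÷ lead(D) = 3x⁵ ÷ −x = −3x⁴. Subtract (−3x⁴)·D = 3x⁵ + 3x⁴. Remainder: 6x³ + 4x² + x + 3.
Step 3: lead(6x³ + 4x² + x + 3) ÷ lead(D) = 6x³ ÷ −x = −6x². Subtract (−6x²)·D = 6x³ + 6x². Remainder: −2x² + x + 3.
Step 4: lead(−2x² + x + 3) ÷ lead(D) = −2x² ÷ −x = 2x. Subtract (2x)·D = −2x² − 2x. Remainder: 3x + 3.
Step 5: lead(3x + 3) ÷ lead(D) = 3x ÷ −x = −3. Subtract (−3)·D = 3x + 3. Remainder: 0.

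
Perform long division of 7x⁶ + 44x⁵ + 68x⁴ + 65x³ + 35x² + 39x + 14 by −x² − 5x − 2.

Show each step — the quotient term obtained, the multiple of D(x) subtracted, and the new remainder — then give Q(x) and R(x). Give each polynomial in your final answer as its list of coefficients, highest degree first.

Q = [-7, -9, -9, -2, -7]; R = [0]

Step 1: lead(7x⁶ + 44x⁵ + 68x⁴ + 65x³ + 35x² + 39x + 14) ÷ lead(D) = 7x⁶ ÷ −x² = −7x⁴. Subtract (−7x⁴)·D = 7x⁶ + 35x⁵ + 14x⁴. Remainder: 9x⁵ + 54x⁴ + 65x³ + 35x² + 39x + 14.
Step 2: lead(9x⁵ + 54x⁴ + 65x³ + 35x² + 39x + 14) ÷ lead(D) = 9x⁵ ÷ −x² = −9x³. Subtract (−9x³)·D = 9x⁵ + 45x⁴ + 18x³. Remainder: 9x⁴ + 47x³ + 35x² + 39x + 14.
Step 3: lead(9x⁴ + 47x³ + 35x² + 39x + 14) ÷ lead(D) = 9x⁴ ÷ −x² = −9x². Subtract (−9x²)·D = 9x⁴ + 45x³ + 18x². Remainder: 2x³ + 17x² + 39x + 14.
Step 4: lead(2x³ + 17x² + 39x + 14) ÷ lead(D) = 2x³ ÷ −x² = −2x. Subtract (−2x)·D = 2x³ + 10x² + 4x. Remainder: 7x² + 35x + 14.
Step 5: lead(7x² + 35x + 14) ÷ lead(D) = 7x² ÷ −x² = −7. Subtract (−7)·D = 7x² + 35x + 14. Remainder: 0.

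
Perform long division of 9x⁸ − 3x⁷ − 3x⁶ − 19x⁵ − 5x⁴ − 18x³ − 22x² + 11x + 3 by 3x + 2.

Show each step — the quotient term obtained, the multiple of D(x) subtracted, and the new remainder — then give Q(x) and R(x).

Q(x) = 3x⁷ − 3x⁶ + x⁵ − 7x⁴ + 3x³ − 8x² − 2x + 5; R(x) = −7

Step 1: lead(9x⁸ − 3x⁷ − 3x⁶ − 19x⁵ − 5x⁴ − 18x³ − 22x² + 11x + 3) ÷ lead(D) = 9x⁸ ÷ 3x = 3x⁷. Subtract (3x⁷)·D = 9x⁸ + 6x⁷. Remainder: −9x⁷ − 3x⁶ − 19x⁵ − 5x⁴ − 18x³ − 22x² + 11x + 3.
Step 2: lead(−9x⁷ − 3x⁶ − 19x⁵ − 5x⁴ − 18x³ − 22x² + 11x + 3) ÷ lead(D) = −9x⁷ ÷ 3x = −3x⁶. Subtract (−3x⁶)·D = −9x⁷ − 6x⁶. Remainder: 3x⁶ − 19x⁵ − 5x⁴ − 18x³ − 22x² + 11x + 3.
Step 3: lead(3x⁶ − 19x⁵ − 5x⁴ − 18x³ − 22x² + 11x + 3) ÷ lead(D) = 3x⁶ ÷ 3x = x⁵. Subtract (x⁵)·D = 3x⁶ + 2x⁵. Remainder: −21x⁵ − 5x⁴ − 18x³ − 22x² + 11x + 3.
Step 4: lead(−21x⁵ − 5x⁴ − 18x³ − 22x² + 11x + 3) ÷ lead(D) = −21x⁵ ÷ 3x = −7x⁴. Subtract (−7x⁴)·D = −21x⁵ − 14x⁴. Remainder: 9x⁴ − 18x³ − 22x² + 11x + 3.
Step 5: lead(9x⁴ − 18x³ − 22x² + 11x + 3) ÷ lead(D) = 9x⁴ ÷ 3x = 3x³. Subtract (3x³)·D = 9x⁴ + 6x³. Remainder: −24x³ − 22x² + 11x + 3.
Step 6: lead(−24x³ − 22x² + 11x + 3) ÷ lead(D) = −24x³ ÷ 3x = −8x². Subtract (−8x²)·D = −24x³ − 16x². Remainder: −6x² + 11x + 3.
Step 7: lead(−6x² + 11x + 3) ÷ lead(D) = −6x² ÷ 3x = −2x. Subtract (−2x)·D = −6x² − 4x. Remainder: 15x + 3.
Step 8: lead(15x + 3) ÷ lead(D) = 15x ÷ 3x = 5. Subtract (5)·D = 15x + 10. Remainder: −7.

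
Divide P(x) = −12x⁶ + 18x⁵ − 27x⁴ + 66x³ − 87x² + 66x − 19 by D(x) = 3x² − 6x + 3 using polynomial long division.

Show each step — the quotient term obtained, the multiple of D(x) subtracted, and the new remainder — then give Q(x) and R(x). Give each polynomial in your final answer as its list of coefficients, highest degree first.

Step 1: lead(−12x⁶ + 18x⁵ − 27x⁴ + 66x³ − 87x² + 66x − 19) ÷ lead(D) = −12x⁶ ÷ 3x² = −4x⁴. Subtract (−4x⁴)·D = −12x⁶ + 24x⁵ − 12x⁴. Remainder: −6x⁵ − 15x⁴ + 66x³ − 87x² + 66x − 19.
Step 2: lead(−6x⁵ − 15x⁴ + 66x³ − 87x² + 66x − 19) ÷ lead(D) = −6x⁵ ÷ 3x² = −2x³. Subtract (−2x³)·D = −6x⁵ + 12x⁴ − 6x³. Remainder: −27x⁴ + 72x³ − 87x² + 66x − 19.
Step 3: lead(−27x⁴ + 72x³ − 87x² + 66x − 19) ÷ lead(D) = −27x⁴ ÷ 3x² = −9x². Subtract (−9x²)·D = −27x⁴ + 54x³ − 27x². Remainder: 18x³ − 60x² + 66x − 19.
Step 4: lead(18x³ − 60x² + 66x − 19) ÷ lead(D) = 18x³ ÷ 3x² = 6x. Subtract (6x)·D = 18x³ − 36x² + 18x. Remainder: −24x² + 48x − 19.
Step 5: lead(−24x² + 48x − 19) ÷ lead(D) = −24x² ÷ 3x² = −8. Subtract (−8)·D = −24x² + 48x − 24. Remainder: 5.

Q = [-4, -2, -9, 6, -8]; R = [5]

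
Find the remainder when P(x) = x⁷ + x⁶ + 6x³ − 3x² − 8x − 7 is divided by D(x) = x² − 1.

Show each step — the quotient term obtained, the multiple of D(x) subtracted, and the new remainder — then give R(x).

Step 1: lead(x⁷ + x⁶ + 6x³ − 3x² − 8x − 7) ÷ lead(D) = x⁷ ÷ x² = x⁵. Subtract (x⁵)·D = x⁷ − x⁵. Remainder: x⁶ + x⁵ + 6x³ − 3x² − 8x − 7.
Step 2: lead(x⁶ + x⁵ + 6x³ − 3x² − 8x − 7) ÷ lead(D) = x⁶ ÷ x² = x⁴. Subtract (x⁴)·D = x⁶ − x⁴. Remainder: x⁵ + x⁴ + 6x³ − 3x² − 8x − 7.
Step 3: lead(x⁵ + x⁴ + 6x³ − 3x² − 8x − 7) ÷ lead(D) = x⁵ ÷ x² = x³. Subtract (x³)·D = x⁵ − x³. Remainder: x⁴ + 7x³ − 3x² − 8x − 7.
Step 4: lead(x⁴ + 7x³ − 3x² − 8x − 7) ÷ lead(D) = x⁴ ÷ x² = x². Subtract (x²)·D = x⁴ − x². Remainder: 7x³ − 2x² − 8x − 7.
Step 5: lead(7x³ − 2x² − 8x − 7) ÷ lead(D) = 7x³ ÷ x² = 7x. Subtract (7x)·D = 7x³ − 7x. Remainder: −2x² − x − 7.
Step 6: lead(−2x² − x − 7) ÷ lead(D) = −2x² ÷ x² = −2. Subtract (−2)·D = −2x² + 2. Remainder: −x − 9.

R(x) = −x − 9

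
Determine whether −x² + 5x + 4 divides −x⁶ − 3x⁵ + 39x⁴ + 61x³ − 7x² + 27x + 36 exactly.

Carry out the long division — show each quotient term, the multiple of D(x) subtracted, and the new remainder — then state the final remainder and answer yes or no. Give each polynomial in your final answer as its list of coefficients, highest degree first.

Step 1: lead(−x⁶ − 3x⁵ + 39x⁴ + 61x³ − 7x² + 27x + 36) ÷ lead(D) = −x⁶ ÷ −x² = x⁴. Subtract (x⁴)·D = −x⁶ + 5x⁵ + 4x⁴. Remainder: −8x⁵ + 35x⁴ + 61x³ − 7x² + 27x + 36.
Step 2: lead(−8x⁵ + 35x⁴ + 61x³ − 7x² + 27x + 36) ÷ lead(D) = −8x⁵ ÷ −x² = 8x³. Subtract (8x³)·D = −8x⁵ + 40x⁴ + 32x³. Remainder: −5x⁴ + 29x³ − 7x² + 27x + 36.
Step 3: lead(−5x⁴ + 29x³ − 7x² + 27x + 36) ÷ lead(D) = −5x⁴ ÷ −x² = 5x². Subtract (5x²)·D = −5x⁴ + 25x³ + 20x². Remainder: 4x³ − 27x² + 27x + 36.
Step 4: lead(4x³ − 27x² + 27x + 36) ÷ lead(D) = 4x³ ÷ −x² = −4x. Subtract (−4x)·D = 4x³ − 20x² − 16x. Remainder: −7x² + 43x + 36.
Step 5: lead(−7x² + 43x + 36) ÷ lead(D) = −7x² ÷ −x² = 7. Subtract (7)·D = −7x² + 35x + 28. Remainder: 8x + 8.

R = [8, 8], so D(x) is not a factor of P(x). no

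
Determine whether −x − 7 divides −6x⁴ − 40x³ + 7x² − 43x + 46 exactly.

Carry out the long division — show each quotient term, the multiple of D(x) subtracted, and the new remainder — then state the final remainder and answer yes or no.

Step 1: lead(−6x⁴ − 40x³ + 7x² − 43x + 46) ÷ lead(D) = −6x⁴ ÷ −x = 6x³. Subtract (6x³)·D = −6x⁴ − 42x³. Remainder: 2x³ + 7x² − 43x + 46.
Step 2: lead(2x³ + 7x² − 43x + 46) ÷ lead(D) = 2x³ ÷ −x = −2x². Subtract (−2x²)·D = 2x³ + 14x². Remainder: −7x² − 43x + 46.
Step 3: lead(−7x² − 43x + 46) ÷ lead(D) = −7x² ÷ −x = 7x. Subtract (7x)·D = −7x² − 49x. Remainder: 6x + 46.
Step 4: lead(6x + 46) ÷ lead(D) = 6x ÷ −x = −6. Subtract (−6)·D = 6x + 42. Remainder: 4.

R(x) = 4, so D(x) is not a factor of P(x). no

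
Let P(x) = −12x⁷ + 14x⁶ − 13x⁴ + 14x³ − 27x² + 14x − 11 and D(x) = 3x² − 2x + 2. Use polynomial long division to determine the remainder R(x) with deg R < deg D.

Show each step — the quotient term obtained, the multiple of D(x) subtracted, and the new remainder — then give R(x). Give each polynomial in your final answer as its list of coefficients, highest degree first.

R = [3]

Step 1: lead(−12x⁷ + 14x⁶ − 13x⁴ + 14x³ − 27x² + 14x − 11) ÷ lead(D) = −12x⁷ ÷ 3x² = −4x⁵. Subtract (−4x⁵)·D = −12x⁷ + 8x⁶ − 8x⁵. Remainder: 6x⁶ + 8x⁵ − 13x⁴ + 14x³ − 27x² + 14x − 11.
Step 2: lead(6x⁶ + 8x⁵ − 13x⁴ + 14x³ − 27x² + 14x − 11) ÷ lead(D) = 6x⁶ ÷ 3x² = 2x⁴. Subtract (2x⁴)·D = 6x⁶ − 4x⁵ + 4x⁴. Remainder: 12x⁵ − 17x⁴ + 14x³ − 27x² + 14x − 11.
Step 3: lead(12x⁵ − 17x⁴ + 14x³ − 27x² + 14x − 11) ÷ lead(D) = 12x⁵ ÷ 3x² = 4x³. Subtract (4x³)·D = 12x⁵ − 8x⁴ + 8x³. Remainder: −9x⁴ + 6x³ − 27x² + 14x − 11.
Step 4: lead(−9x⁴ + 6x³ − 27x² + 14x − 11) ÷ lead(D) = −9x⁴ ÷ 3x² = −3x². Subtract (−3x²)·D = −9x⁴ + 6x³ − 6x². Remainder: −21x² + 14x − 11.
Step 5: lead(−21x² + 14x − 11) ÷ lead(D) = −21x² ÷ 3x² = −7. Subtract (−7)·D = −21x² + 14x − 14. Remainder: 3.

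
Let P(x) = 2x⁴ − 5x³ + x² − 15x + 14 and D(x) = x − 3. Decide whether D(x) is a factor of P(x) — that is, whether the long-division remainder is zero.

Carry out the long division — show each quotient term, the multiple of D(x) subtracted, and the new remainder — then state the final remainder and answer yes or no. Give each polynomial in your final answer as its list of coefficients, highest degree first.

R = [5], so D(x) is not a factor of P(x). no

Step 1: lead(2x⁴ − 5x³ + x² − 15x + 14) ÷ lead(D) = 2x⁴ ÷ x = 2x³. Subtract (2x³)·D = 2x⁴ − 6x³. Remainder: x³ + x² − 15x + 14.
Step 2: lead(x³ + x² − 15x + 14) ÷ lead(D) = x³ ÷ x = x². Subtract (x²)·D = x³ − 3x². Remainder: 4x² − 15x + 14.
Step 3: lead(4x² − 15x + 14) ÷ lead(D) = 4x² ÷ x = 4x. Subtract (4x)·D = 4x² − 12x. Remainder: −3x + 14.
Step 4: lead(−3x + 14) ÷ lead(D) = −3x ÷ x = −3. Subtract (−3)·D = −3x + 9. Remainder: 5.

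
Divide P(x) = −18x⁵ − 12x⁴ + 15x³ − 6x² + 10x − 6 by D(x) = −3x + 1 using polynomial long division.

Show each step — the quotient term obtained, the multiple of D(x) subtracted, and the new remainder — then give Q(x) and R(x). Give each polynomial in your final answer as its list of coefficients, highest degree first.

Step 1: lead(−18x⁵ − 12x⁴ + 15x³ − 6x² + 10x − 6) ÷ lead(D) = −18x⁵ ÷ −3x = 6x⁴. Subtract (6x⁴)·D = −18x⁵ + 6x⁴. Remainder: −18x⁴ + 15x³ − 6x² + 10x − 6.
Step 2: lead(−18x⁴ + 15x³ − 6x² + 10x − 6) ÷ lead(D) = −18x⁴ ÷ −3x = 6x³. Subtract (6x³)·D = −18x⁴ + 6x³. Remainder: 9x³ − 6x² + 10x − 6.
Step 3: lead(9x³ − 6x² + 10x − 6) ÷ lead(D) = 9x³ ÷ −3x = −3x². Subtract (−3x²)·D = 9x³ − 3x². Remainder: −3x² + 10x − 6.
Step 4: lead(−3x² + 10x − 6) ÷ lead(D) = −3x² ÷ −3x = x. Subtract (x)·D = −3x² + x. Remainder: 9x − 6.
Step 5: lead(9x − 6) ÷ lead(D) = 9x ÷ −3x = −3. Subtract (−3)·D = 9x − 3. Remainder: −3.

Q = [6, 6, -3, 1, -3]; R = [-3]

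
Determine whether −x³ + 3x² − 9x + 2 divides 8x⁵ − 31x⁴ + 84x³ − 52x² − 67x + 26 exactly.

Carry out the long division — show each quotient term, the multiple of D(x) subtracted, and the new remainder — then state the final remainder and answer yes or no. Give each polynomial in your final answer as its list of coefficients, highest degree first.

R = [8], so D(x) is not a factor of P(x). no

Step 1: lead(8x⁵ − 31x⁴ + 84x³ − 52x² − 67x + 26) ÷ lead(D) = 8x⁵ ÷ −x³ = −8x². Subtract (−8x²)·D = 8x⁵ − 24x⁴ + 72x³ − 16x². Remainder: −7x⁴ + 12x³ − 36x² − 67x + 26.
Step 2: lead(−7x⁴ + 12x³ − 36x² − 67x + 26) ÷ lead(D) = −7x⁴ ÷ −x³ = 7x. Subtract (7x)·D = −7x⁴ + 21x³ − 63x² + 14x. Remainder: −9x³ + 27x² − 81x + 26.
Step 3: lead(−9x³ + 27x² − 81x + 26) ÷ lead(D) = −9x³ ÷ −x³ = 9. Subtract (9)·D = −9x³ + 27x² − 81x + 18. Remainder: 8.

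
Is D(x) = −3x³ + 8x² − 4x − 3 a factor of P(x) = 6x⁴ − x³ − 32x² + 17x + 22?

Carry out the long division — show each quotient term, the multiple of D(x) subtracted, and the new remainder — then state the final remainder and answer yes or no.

R(x) = −9x + 7, so D(x) is not a factor of P(x). no

Step 1: lead(6x⁴ − x³ − 32x² + 17x + 22) ÷ lead(D) = 6x⁴ ÷ −3x³ = −2x. Subtract (−2x)·D = 6x⁴ − 16x³ + 8x² + 6x. Remainder: 15x³ − 40x² + 11x + 22.
Step 2: lead(15x³ − 40x² + 11x + 22) ÷ lead(D) = 15x³ ÷ −3x³ = −5. Subtract (−5)·D = 15x³ − 40x² + 20x + 15. Remainder: −9x + 7.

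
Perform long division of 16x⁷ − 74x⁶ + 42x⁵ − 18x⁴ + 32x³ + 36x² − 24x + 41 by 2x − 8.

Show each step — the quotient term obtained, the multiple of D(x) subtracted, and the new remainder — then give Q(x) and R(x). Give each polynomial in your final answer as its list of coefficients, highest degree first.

Q = [8, -5, 1, -5, -4, 2, -4]; R = [9]

Step 1: lead(16x⁷ − 74x⁶ + 42x⁵ − 18x⁴ + 32x³ + 36x² − 24x + 41) ÷ lead(D) = 16x⁷ ÷ 2x = 8x⁶. Subtract (8x⁶)·D = 16x⁷ − 64x⁶. Remainder: −10x⁶ + 42x⁵ − 18x⁴ + 32x³ + 36x² − 24x + 41.
Step 2: lead(−10x⁶ + 42x⁵ − 18x⁴ + 32x³ + 36x² − 24x + 41) ÷ lead(D) = −10x⁶ ÷ 2x = −5x⁵. Subtract (−5x⁵)·D = −10x⁶ + 40x⁵. Remainder: 2x⁵ − 18x⁴ + 32x³ + 36x² − 24x + 41.
Step 3: lead(2x⁵ − 18x⁴ + 32x³ + 36x² − 24x + 41) ÷ lead(D) = 2x⁵ ÷ 2x = x⁴. Subtract (x⁴)·D = 2x⁵ − 8x⁴. Remainder: −10x⁴ + 32x³ + 36x² − 24x + 41.
Step 4: lead(−10x⁴ + 32x³ + 36x² − 24x + 41) ÷ lead(D) = −10x⁴ ÷ 2x = −5x³. Subtract (−5x³)·D = −10x⁴ + 40x³. Remainder: −8x³ + 36x² − 24x + 41.
Step 5: lead(−8x³ + 36x² − 24x + 41) ÷ lead(D) = −8x³ ÷ 2x = −4x². Subtract (−4x²)·D = −8x³ + 32x². Remainder: 4x² − 24x + 41.
Step 6: lead(4x² − 24x + 41) ÷ lead(D) = 4x² ÷ 2x = 2x. Subtract (2x)·D = 4x² − 16x. Remainder: −8x + 41.
Step 7: lead(−8x + 41) ÷ lead(D) = −8x ÷ 2x = −4. Subtract (−4)·D = −8x + 32. Remainder: 9.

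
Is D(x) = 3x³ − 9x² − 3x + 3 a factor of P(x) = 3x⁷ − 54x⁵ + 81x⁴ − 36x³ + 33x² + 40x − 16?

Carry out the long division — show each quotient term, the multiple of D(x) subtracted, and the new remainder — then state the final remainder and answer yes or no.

Step 1: lead(3x⁷ − 54x⁵ + 81x⁴ − 36x³ + 33x² + 40x − 16) ÷ lead(D) = 3x⁷ ÷ 3x³ = x⁴. Subtract (x⁴)·D = 3x⁷ − 9x⁶ − 3x⁵ + 3x⁴. Remainder: 9x⁶ − 51x⁵ + 78x⁴ − 36x³ + 33x² + 40x − 16.
Step 2: lead(9x⁶ − 51x⁵ + 78x⁴ − 36x³ + 33x² + 40x − 16) ÷ lead(D) = 9x⁶ ÷ 3x³ = 3x³. Subtract (3x³)·D = 9x⁶ − 27x⁵ − 9x⁴ + 9x³. Remainder: −24x⁵ + 87x⁴ − 45x³ + 33x² + 40x − 16.
Step 3: lead(−24x⁵ + 87x⁴ − 45x³ + 33x² + 40x − 16) ÷ lead(D) = −24x⁵ ÷ 3x³ = −8x². Subtract (−8x²)·D = −24x⁵ + 72x⁴ + 24x³ − 24x². Remainder: 15x⁴ − 69x³ + 57x² + 40x − 16.
Step 4: lead(15x⁴ − 69x³ + 57x² + 40x − 16) ÷ lead(D) = 15x⁴ ÷ 3x³ = 5x. Subtract (5x)·D = 15x⁴ − 45x³ − 15x² + 15x. Remainder: −24x³ + 72x² + 25x − 16.
Step 5: lead(−24x³ + 72x² + 25x − 16) ÷ lead(D) = −24x³ ÷ 3x³ = −8. Subtract (−8)·D = −24x³ + 72x² + 24x − 24. Remainder: x + 8.

R(x) = x + 8, so D(x) is not a factor of P(x). no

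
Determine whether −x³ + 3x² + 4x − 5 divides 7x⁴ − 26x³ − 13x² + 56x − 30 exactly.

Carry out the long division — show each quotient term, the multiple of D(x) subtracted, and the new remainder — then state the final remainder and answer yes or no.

R(x) = x − 5, so D(x) is not a factor of P(x). no

Step 1: lead(7x⁴ − 26x³ − 13x² + 56x − 30) ÷ lead(D) = 7x⁴ ÷ −x³ = −7x. Subtract (−7x)·D = 7x⁴ − 21x³ − 28x² + 35x. Remainder: −5x³ + 15x² + 21x − 30.
Step 2: lead(−5x³ + 15x² + 21x − 30) ÷ lead(D) = −5x³ ÷ −x³ = 5. Subtract (5)·D = −5x³ + 15x² + 20x − 25. Remainder: x − 5.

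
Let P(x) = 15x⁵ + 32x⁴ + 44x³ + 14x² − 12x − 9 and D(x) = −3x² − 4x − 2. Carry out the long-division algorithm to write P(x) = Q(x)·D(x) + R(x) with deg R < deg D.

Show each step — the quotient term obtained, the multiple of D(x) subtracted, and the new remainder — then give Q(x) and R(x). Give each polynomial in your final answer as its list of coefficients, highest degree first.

Q = [-5, -4, -6, 6]; R = [3]

Step 1: lead(15x⁵ + 32x⁴ + 44x³ + 14x² − 12x − 9) ÷ lead(D) = 15x⁵ ÷ −3x² = −5x³. Subtract (−5x³)·D = 15x⁵ + 20x⁴ + 10x³. Remainder: 12x⁴ + 34x³ + 14x² − 12x − 9.
Step 2: lead(12x⁴ + 34x³ + 14x² − 12x − 9) ÷ lead(D) = 12x⁴ ÷ −3x² = −4x². Subtract (−4x²)·D = 12x⁴ + 16x³ + 8x². Remainder: 18x³ + 6x² − 12x − 9.
Step 3: lead(18x³ + 6x² − 12x − 9) ÷ lead(D) = 18x³ ÷ −3x² = −6x. Subtract (−6x)·D = 18x³ + 24x² + 12x. Remainder: −18x² − 24x − 9.
Step 4: lead(−18x² − 24x − 9) ÷ lead(D) = −18x² ÷ −3x² = 6. Subtract (6)·D = −18x² − 24x − 12. Remainder: 3.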